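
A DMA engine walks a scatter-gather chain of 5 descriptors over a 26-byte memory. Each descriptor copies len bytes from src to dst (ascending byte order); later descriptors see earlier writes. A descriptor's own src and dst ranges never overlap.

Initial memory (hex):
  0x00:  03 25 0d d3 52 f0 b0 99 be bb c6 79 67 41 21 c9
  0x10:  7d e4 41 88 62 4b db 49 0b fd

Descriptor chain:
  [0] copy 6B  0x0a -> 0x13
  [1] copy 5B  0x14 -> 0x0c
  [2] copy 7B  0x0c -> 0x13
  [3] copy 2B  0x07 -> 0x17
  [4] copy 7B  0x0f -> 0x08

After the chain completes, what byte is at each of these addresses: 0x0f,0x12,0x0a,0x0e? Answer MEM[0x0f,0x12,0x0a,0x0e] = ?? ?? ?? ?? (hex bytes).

MEM[0x0f,0x12,0x0a,0x0e] = 21 41 e4 41

D0: mem[0x13..0x18] <- [c6 79 67 41 21 c9]
D1: mem[0x0c..0x10] <- [79 67 41 21 c9]
D2: mem[0x13..0x19] <- [79 67 41 21 c9 e4 41]
D3: mem[0x17..0x18] <- [99 be]
D4: mem[0x08..0x0e] <- [21 c9 e4 41 79 67 41]
query mem[0x0f]=0x21, mem[0x12]=0x41, mem[0x0a]=0xe4, mem[0x0e]=0x41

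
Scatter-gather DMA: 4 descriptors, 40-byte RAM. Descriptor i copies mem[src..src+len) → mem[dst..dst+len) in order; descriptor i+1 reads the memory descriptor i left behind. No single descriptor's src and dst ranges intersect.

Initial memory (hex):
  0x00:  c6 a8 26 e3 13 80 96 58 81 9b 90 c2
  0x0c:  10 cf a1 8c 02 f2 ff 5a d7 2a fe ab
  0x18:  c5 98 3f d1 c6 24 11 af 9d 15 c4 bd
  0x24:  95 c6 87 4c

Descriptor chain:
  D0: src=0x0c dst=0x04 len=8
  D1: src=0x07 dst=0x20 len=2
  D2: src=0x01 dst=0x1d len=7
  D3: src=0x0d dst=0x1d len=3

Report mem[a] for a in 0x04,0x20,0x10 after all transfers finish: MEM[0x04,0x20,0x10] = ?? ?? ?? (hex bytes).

#0 dst[0x04+8] := {0x10,0xcf,0xa1,0x8c,0x02,0xf2,0xff,0x5a}
#1 dst[0x20+2] := {0x8c,0x02}
#2 dst[0x1d+7] := {0xa8,0x26,0xe3,0x10,0xcf,0xa1,0x8c}
#3 dst[0x1d+3] := {0xcf,0xa1,0x8c}
query mem[0x04]=0x10, mem[0x20]=0x10, mem[0x10]=0x02

MEM[0x04,0x20,0x10] = 10 10 02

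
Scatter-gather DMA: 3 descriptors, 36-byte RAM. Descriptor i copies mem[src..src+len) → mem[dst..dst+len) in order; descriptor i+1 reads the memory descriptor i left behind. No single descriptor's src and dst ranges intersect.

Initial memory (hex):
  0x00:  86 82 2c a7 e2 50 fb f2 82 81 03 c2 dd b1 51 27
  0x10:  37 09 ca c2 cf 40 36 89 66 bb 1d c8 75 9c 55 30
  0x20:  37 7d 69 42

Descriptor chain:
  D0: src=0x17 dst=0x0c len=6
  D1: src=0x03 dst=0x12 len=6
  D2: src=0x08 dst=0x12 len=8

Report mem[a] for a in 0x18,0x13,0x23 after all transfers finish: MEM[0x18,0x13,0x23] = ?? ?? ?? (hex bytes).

[0] 0x17->0x0c len=6 : 89 66 bb 1d c8 75
[1] 0x03->0x12 len=6 : a7 e2 50 fb f2 82
[2] 0x08->0x12 len=8 : 82 81 03 c2 89 66 bb 1d
query mem[0x18]=0xbb, mem[0x13]=0x81, mem[0x23]=0x42

MEM[0x18,0x13,0x23] = bb 81 42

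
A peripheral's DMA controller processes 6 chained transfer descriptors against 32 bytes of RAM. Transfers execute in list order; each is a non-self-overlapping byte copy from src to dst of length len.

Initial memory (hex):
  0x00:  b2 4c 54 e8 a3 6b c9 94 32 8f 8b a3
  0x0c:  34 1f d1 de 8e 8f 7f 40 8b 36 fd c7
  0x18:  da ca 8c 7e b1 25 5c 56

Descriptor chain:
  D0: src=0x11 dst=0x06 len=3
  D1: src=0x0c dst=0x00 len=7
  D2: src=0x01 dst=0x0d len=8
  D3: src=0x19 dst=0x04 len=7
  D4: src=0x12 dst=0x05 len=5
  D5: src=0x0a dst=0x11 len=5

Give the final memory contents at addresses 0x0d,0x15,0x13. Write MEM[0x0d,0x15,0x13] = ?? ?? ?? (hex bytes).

MEM[0x0d,0x15,0x13] = 1f d1 34

  after D0: wrote 3B at 0x06 = 8f7f40
  after D1: wrote 7B at 0x00 = 341fd1de8e8f7f
  after D2: wrote 8B at 0x0d = 1fd1de8e8f7f7f40
  after D3: wrote 7B at 0x04 = ca8c7eb1255c56
  after D4: wrote 5B at 0x05 = 7f7f4036fd
  after D5: wrote 5B at 0x11 = 56a3341fd1
query mem[0x0d]=0x1f, mem[0x15]=0xd1, mem[0x13]=0x34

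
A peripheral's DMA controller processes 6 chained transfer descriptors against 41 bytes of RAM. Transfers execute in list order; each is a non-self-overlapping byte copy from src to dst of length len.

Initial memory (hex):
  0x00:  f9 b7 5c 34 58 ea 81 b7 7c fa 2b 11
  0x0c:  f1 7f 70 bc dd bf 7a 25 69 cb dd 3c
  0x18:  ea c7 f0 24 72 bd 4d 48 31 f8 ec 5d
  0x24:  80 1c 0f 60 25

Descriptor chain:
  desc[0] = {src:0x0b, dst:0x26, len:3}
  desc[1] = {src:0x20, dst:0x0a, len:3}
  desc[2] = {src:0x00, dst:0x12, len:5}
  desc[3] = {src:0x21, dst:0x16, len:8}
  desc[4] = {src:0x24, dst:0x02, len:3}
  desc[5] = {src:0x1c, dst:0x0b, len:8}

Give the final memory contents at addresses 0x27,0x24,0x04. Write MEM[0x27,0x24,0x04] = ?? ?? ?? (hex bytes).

MEM[0x27,0x24,0x04] = f1 80 11

  after D0: wrote 3B at 0x26 = 11f17f
  after D1: wrote 3B at 0x0a = 31f8ec
  after D2: wrote 5B at 0x12 = f9b75c3458
  after D3: wrote 8B at 0x16 = f8ec5d801c11f17f
  after D4: wrote 3B at 0x02 = 801c11
  after D5: wrote 8B at 0x0b = f17f4d4831f8ec5d
query mem[0x27]=0xf1, mem[0x24]=0x80, mem[0x04]=0x11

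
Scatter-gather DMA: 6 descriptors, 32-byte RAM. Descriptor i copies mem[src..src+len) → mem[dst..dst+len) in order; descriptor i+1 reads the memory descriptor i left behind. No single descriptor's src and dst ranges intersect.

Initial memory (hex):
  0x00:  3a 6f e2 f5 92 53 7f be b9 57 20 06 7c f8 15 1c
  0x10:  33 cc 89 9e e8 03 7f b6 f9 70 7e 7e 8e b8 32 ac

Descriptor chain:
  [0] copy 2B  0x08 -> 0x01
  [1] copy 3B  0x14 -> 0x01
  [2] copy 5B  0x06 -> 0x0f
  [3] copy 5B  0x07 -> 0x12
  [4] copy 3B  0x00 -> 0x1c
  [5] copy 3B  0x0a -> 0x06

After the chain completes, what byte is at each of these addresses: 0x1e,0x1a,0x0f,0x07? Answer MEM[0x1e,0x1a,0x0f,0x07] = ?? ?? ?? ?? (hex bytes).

MEM[0x1e,0x1a,0x0f,0x07] = 03 7e 7f 06

[0] 0x08->0x01 len=2 : b9 57
[1] 0x14->0x01 len=3 : e8 03 7f
[2] 0x06->0x0f len=5 : 7f be b9 57 20
[3] 0x07->0x12 len=5 : be b9 57 20 06
[4] 0x00->0x1c len=3 : 3a e8 03
[5] 0x0a->0x06 len=3 : 20 06 7c
query mem[0x1e]=0x03, mem[0x1a]=0x7e, mem[0x0f]=0x7f, mem[0x07]=0x06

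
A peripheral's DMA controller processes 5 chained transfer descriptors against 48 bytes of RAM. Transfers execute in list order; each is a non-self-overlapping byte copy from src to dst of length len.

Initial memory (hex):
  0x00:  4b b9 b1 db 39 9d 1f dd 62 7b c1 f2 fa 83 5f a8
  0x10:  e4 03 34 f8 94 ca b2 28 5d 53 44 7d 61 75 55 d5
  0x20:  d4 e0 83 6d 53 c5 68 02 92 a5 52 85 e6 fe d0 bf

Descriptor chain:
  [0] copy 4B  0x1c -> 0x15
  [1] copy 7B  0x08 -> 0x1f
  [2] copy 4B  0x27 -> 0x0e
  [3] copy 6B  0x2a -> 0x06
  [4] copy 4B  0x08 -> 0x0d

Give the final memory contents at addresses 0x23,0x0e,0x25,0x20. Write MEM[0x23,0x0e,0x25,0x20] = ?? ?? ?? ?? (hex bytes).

MEM[0x23,0x0e,0x25,0x20] = fa fe 5f 7b

#0 dst[0x15+4] := {0x61,0x75,0x55,0xd5}
#1 dst[0x1f+7] := {0x62,0x7b,0xc1,0xf2,0xfa,0x83,0x5f}
#2 dst[0x0e+4] := {0x02,0x92,0xa5,0x52}
#3 dst[0x06+6] := {0x52,0x85,0xe6,0xfe,0xd0,0xbf}
#4 dst[0x0d+4] := {0xe6,0xfe,0xd0,0xbf}
query mem[0x23]=0xfa, mem[0x0e]=0xfe, mem[0x25]=0x5f, mem[0x20]=0x7b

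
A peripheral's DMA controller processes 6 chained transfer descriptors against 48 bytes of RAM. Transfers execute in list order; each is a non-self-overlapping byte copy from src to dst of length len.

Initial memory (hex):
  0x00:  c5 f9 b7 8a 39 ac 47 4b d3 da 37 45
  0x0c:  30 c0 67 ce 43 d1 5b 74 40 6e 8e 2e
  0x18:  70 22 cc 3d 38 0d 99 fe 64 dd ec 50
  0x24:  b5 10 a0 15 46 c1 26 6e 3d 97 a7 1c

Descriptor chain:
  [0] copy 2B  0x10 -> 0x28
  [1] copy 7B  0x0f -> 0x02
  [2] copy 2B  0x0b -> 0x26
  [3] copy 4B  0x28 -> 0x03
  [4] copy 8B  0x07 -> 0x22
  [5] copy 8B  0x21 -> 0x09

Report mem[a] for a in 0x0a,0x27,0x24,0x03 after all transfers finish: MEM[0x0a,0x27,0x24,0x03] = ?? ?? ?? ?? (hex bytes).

  after D0: wrote 2B at 0x28 = 43d1
  after D1: wrote 7B at 0x02 = ce43d15b74406e
  after D2: wrote 2B at 0x26 = 4530
  after D3: wrote 4B at 0x03 = 43d1266e
  after D4: wrote 8B at 0x22 = 406eda374530c067
  after D5: wrote 8B at 0x09 = dd406eda374530c0
query mem[0x0a]=0x40, mem[0x27]=0x30, mem[0x24]=0xda, mem[0x03]=0x43

MEM[0x0a,0x27,0x24,0x03] = 40 30 da 43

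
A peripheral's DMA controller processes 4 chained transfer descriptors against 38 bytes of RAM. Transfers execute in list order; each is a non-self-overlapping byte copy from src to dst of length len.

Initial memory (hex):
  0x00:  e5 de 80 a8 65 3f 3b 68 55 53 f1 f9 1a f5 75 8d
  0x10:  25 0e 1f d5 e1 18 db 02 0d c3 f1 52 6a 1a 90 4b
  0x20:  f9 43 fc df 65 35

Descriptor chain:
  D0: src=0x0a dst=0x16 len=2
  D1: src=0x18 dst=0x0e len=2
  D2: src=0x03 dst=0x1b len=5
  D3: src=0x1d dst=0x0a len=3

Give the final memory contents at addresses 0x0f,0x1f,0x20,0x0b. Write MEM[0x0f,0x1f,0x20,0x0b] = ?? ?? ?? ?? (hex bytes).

MEM[0x0f,0x1f,0x20,0x0b] = c3 68 f9 3b

#0 dst[0x16+2] := {0xf1,0xf9}
#1 dst[0x0e+2] := {0x0d,0xc3}
#2 dst[0x1b+5] := {0xa8,0x65,0x3f,0x3b,0x68}
#3 dst[0x0a+3] := {0x3f,0x3b,0x68}
query mem[0x0f]=0xc3, mem[0x1f]=0x68, mem[0x20]=0xf9, mem[0x0b]=0x3b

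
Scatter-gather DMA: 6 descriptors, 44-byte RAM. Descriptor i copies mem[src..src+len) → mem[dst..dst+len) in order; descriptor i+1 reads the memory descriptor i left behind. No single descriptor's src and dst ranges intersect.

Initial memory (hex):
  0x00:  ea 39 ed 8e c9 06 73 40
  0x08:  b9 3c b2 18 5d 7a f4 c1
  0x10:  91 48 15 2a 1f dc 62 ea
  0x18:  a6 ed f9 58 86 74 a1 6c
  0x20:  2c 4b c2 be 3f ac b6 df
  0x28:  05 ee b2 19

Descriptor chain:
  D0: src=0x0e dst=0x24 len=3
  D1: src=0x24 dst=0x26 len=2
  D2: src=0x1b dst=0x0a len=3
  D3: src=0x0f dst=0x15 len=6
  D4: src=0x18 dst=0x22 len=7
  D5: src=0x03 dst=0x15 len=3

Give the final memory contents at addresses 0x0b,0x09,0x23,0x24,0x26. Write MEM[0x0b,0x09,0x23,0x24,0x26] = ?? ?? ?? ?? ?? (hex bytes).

#0 dst[0x24+3] := {0xf4,0xc1,0x91}
#1 dst[0x26+2] := {0xf4,0xc1}
#2 dst[0x0a+3] := {0x58,0x86,0x74}
#3 dst[0x15+6] := {0xc1,0x91,0x48,0x15,0x2a,0x1f}
#4 dst[0x22+7] := {0x15,0x2a,0x1f,0x58,0x86,0x74,0xa1}
#5 dst[0x15+3] := {0x8e,0xc9,0x06}
query mem[0x0b]=0x86, mem[0x09]=0x3c, mem[0x23]=0x2a, mem[0x24]=0x1f, mem[0x26]=0x86

MEM[0x0b,0x09,0x23,0x24,0x26] = 86 3c 2a 1f 86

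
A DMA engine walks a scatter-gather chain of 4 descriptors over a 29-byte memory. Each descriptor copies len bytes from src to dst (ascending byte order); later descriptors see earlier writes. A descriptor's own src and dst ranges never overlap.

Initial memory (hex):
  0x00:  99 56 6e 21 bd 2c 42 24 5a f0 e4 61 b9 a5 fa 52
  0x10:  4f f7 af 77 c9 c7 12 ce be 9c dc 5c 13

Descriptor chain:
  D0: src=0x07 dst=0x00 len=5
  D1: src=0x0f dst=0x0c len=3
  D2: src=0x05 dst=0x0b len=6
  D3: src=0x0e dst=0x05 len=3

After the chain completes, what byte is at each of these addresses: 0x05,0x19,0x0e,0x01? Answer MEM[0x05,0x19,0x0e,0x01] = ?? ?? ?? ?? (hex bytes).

  after D0: wrote 5B at 0x00 = 245af0e461
  after D1: wrote 3B at 0x0c = 524ff7
  after D2: wrote 6B at 0x0b = 2c42245af0e4
  after D3: wrote 3B at 0x05 = 5af0e4
query mem[0x05]=0x5a, mem[0x19]=0x9c, mem[0x0e]=0x5a, mem[0x01]=0x5a

MEM[0x05,0x19,0x0e,0x01] = 5a 9c 5a 5a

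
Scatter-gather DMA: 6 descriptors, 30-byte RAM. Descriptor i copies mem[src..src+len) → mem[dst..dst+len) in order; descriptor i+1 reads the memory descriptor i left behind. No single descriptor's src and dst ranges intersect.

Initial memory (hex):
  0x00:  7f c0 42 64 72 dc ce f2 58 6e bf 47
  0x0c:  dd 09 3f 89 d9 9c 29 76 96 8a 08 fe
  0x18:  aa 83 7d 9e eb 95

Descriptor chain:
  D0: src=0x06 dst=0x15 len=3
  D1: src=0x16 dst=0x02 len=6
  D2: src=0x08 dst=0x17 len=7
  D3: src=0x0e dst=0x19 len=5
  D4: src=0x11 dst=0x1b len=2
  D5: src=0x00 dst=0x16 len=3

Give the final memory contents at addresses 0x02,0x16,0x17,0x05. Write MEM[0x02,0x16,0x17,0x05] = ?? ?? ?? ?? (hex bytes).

#0 dst[0x15+3] := {0xce,0xf2,0x58}
#1 dst[0x02+6] := {0xf2,0x58,0xaa,0x83,0x7d,0x9e}
#2 dst[0x17+7] := {0x58,0x6e,0xbf,0x47,0xdd,0x09,0x3f}
#3 dst[0x19+5] := {0x3f,0x89,0xd9,0x9c,0x29}
#4 dst[0x1b+2] := {0x9c,0x29}
#5 dst[0x16+3] := {0x7f,0xc0,0xf2}
query mem[0x02]=0xf2, mem[0x16]=0x7f, mem[0x17]=0xc0, mem[0x05]=0x83

MEM[0x02,0x16,0x17,0x05] = f2 7f c0 83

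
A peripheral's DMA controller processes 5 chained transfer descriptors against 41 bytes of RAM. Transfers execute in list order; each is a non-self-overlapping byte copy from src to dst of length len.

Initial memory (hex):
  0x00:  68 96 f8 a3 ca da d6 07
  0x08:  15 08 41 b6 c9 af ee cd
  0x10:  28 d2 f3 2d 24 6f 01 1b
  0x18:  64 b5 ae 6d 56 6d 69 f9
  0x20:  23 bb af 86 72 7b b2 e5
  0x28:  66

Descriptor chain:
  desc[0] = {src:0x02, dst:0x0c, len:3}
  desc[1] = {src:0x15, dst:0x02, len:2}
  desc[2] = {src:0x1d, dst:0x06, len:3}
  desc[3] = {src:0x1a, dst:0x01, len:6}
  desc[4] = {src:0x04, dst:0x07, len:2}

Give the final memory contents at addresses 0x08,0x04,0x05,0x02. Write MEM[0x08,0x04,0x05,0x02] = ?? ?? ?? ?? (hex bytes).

MEM[0x08,0x04,0x05,0x02] = 69 6d 69 6d

  after D0: wrote 3B at 0x0c = f8a3ca
  after D1: wrote 2B at 0x02 = 6f01
  after D2: wrote 3B at 0x06 = 6d69f9
  after D3: wrote 6B at 0x01 = ae6d566d69f9
  after D4: wrote 2B at 0x07 = 6d69
query mem[0x08]=0x69, mem[0x04]=0x6d, mem[0x05]=0x69, mem[0x02]=0x6d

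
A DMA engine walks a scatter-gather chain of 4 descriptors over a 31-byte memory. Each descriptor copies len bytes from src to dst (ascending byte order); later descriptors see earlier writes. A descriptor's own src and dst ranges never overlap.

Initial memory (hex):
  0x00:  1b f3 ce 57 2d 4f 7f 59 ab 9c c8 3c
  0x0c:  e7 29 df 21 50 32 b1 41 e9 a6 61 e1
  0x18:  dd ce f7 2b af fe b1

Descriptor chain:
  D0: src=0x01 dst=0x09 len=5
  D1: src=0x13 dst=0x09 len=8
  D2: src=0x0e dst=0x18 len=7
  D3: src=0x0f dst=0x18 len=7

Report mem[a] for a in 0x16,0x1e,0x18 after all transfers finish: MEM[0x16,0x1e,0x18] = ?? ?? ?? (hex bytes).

D0: mem[0x09..0x0d] <- [f3 ce 57 2d 4f]
D1: mem[0x09..0x10] <- [41 e9 a6 61 e1 dd ce f7]
D2: mem[0x18..0x1e] <- [dd ce f7 32 b1 41 e9]
D3: mem[0x18..0x1e] <- [ce f7 32 b1 41 e9 a6]
query mem[0x16]=0x61, mem[0x1e]=0xa6, mem[0x18]=0xce

MEM[0x16,0x1e,0x18] = 61 a6 ce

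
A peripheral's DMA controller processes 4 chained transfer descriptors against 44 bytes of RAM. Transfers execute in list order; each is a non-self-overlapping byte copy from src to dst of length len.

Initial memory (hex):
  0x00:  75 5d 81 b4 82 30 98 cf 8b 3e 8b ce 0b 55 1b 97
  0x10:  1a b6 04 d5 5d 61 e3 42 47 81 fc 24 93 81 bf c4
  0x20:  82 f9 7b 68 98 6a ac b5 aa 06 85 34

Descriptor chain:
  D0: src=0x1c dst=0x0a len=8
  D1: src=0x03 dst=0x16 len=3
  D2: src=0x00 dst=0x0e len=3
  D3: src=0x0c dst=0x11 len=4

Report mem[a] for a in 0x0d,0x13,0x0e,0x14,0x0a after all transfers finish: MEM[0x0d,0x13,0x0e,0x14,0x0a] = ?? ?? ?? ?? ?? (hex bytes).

MEM[0x0d,0x13,0x0e,0x14,0x0a] = c4 75 75 5d 93

D0: mem[0x0a..0x11] <- [93 81 bf c4 82 f9 7b 68]
D1: mem[0x16..0x18] <- [b4 82 30]
D2: mem[0x0e..0x10] <- [75 5d 81]
D3: mem[0x11..0x14] <- [bf c4 75 5d]
query mem[0x0d]=0xc4, mem[0x13]=0x75, mem[0x0e]=0x75, mem[0x14]=0x5d, mem[0x0a]=0x93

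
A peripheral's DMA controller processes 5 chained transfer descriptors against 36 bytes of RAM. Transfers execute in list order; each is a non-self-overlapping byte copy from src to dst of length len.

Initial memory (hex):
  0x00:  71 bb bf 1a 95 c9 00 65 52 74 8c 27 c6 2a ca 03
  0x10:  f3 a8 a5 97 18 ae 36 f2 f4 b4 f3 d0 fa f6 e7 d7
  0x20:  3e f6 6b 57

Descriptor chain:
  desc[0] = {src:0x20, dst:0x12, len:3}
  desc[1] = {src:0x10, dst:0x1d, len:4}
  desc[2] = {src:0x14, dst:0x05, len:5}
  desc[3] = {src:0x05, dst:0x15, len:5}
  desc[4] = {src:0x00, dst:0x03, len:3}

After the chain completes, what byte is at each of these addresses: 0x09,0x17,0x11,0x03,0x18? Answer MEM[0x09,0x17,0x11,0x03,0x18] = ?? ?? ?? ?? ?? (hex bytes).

MEM[0x09,0x17,0x11,0x03,0x18] = f4 36 a8 71 f2

  after D0: wrote 3B at 0x12 = 3ef66b
  after D1: wrote 4B at 0x1d = f3a83ef6
  after D2: wrote 5B at 0x05 = 6bae36f2f4
  after D3: wrote 5B at 0x15 = 6bae36f2f4
  after D4: wrote 3B at 0x03 = 71bbbf
query mem[0x09]=0xf4, mem[0x17]=0x36, mem[0x11]=0xa8, mem[0x03]=0x71, mem[0x18]=0xf2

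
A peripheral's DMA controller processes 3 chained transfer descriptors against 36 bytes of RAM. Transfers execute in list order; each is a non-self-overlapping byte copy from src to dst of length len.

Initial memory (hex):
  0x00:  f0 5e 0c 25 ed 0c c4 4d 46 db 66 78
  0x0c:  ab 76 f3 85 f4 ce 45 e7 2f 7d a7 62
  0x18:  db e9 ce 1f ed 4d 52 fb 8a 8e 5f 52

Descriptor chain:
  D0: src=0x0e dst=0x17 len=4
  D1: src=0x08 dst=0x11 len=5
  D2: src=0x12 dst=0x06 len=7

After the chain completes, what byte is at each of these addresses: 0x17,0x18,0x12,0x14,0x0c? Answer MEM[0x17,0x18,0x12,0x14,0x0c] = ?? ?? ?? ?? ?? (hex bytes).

MEM[0x17,0x18,0x12,0x14,0x0c] = f3 85 db 78 85

  after D0: wrote 4B at 0x17 = f385f4ce
  after D1: wrote 5B at 0x11 = 46db6678ab
  after D2: wrote 7B at 0x06 = db6678aba7f385
query mem[0x17]=0xf3, mem[0x18]=0x85, mem[0x12]=0xdb, mem[0x14]=0x78, mem[0x0c]=0x85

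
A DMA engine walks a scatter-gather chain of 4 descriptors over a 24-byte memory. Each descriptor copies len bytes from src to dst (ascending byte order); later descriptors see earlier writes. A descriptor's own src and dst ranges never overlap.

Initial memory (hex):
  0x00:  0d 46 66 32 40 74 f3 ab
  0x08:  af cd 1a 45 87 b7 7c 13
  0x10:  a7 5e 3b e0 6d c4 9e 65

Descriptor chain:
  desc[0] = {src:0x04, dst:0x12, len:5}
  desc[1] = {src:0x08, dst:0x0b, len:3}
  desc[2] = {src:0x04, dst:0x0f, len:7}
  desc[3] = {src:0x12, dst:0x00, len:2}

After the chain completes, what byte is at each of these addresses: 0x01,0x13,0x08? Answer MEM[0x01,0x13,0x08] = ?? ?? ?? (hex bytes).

MEM[0x01,0x13,0x08] = af af af

  after D0: wrote 5B at 0x12 = 4074f3abaf
  after D1: wrote 3B at 0x0b = afcd1a
  after D2: wrote 7B at 0x0f = 4074f3abafcd1a
  after D3: wrote 2B at 0x00 = abaf
query mem[0x01]=0xaf, mem[0x13]=0xaf, mem[0x08]=0xaf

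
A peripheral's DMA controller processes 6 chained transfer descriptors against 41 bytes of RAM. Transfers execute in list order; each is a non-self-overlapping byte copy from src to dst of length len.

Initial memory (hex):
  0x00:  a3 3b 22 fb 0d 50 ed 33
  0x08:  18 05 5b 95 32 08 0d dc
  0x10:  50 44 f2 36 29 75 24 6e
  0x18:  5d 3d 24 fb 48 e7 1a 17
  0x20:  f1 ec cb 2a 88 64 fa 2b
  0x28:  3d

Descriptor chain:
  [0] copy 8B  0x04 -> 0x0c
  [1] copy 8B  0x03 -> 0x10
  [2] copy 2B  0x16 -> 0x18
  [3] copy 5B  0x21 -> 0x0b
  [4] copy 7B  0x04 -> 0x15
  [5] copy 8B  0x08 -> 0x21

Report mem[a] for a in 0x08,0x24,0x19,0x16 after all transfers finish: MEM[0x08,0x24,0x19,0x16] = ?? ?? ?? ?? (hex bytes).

#0 dst[0x0c+8] := {0x0d,0x50,0xed,0x33,0x18,0x05,0x5b,0x95}
#1 dst[0x10+8] := {0xfb,0x0d,0x50,0xed,0x33,0x18,0x05,0x5b}
#2 dst[0x18+2] := {0x05,0x5b}
#3 dst[0x0b+5] := {0xec,0xcb,0x2a,0x88,0x64}
#4 dst[0x15+7] := {0x0d,0x50,0xed,0x33,0x18,0x05,0x5b}
#5 dst[0x21+8] := {0x18,0x05,0x5b,0xec,0xcb,0x2a,0x88,0x64}
query mem[0x08]=0x18, mem[0x24]=0xec, mem[0x19]=0x18, mem[0x16]=0x50

MEM[0x08,0x24,0x19,0x16] = 18 ec 18 50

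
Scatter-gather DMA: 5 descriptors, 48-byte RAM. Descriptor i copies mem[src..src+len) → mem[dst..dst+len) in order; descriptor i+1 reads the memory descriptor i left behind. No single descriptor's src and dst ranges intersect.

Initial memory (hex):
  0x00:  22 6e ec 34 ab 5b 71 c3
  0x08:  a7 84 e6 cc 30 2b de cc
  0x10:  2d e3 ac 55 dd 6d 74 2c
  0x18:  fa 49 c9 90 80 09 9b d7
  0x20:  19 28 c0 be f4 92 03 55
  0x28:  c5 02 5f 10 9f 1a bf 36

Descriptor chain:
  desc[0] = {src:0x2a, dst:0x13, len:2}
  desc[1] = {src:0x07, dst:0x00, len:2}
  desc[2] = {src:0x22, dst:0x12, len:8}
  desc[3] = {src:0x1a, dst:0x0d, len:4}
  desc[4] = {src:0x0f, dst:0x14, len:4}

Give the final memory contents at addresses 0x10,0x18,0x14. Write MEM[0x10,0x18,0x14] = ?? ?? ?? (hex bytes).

MEM[0x10,0x18,0x14] = 09 c5 80

#0 dst[0x13+2] := {0x5f,0x10}
#1 dst[0x00+2] := {0xc3,0xa7}
#2 dst[0x12+8] := {0xc0,0xbe,0xf4,0x92,0x03,0x55,0xc5,0x02}
#3 dst[0x0d+4] := {0xc9,0x90,0x80,0x09}
#4 dst[0x14+4] := {0x80,0x09,0xe3,0xc0}
query mem[0x10]=0x09, mem[0x18]=0xc5, mem[0x14]=0x80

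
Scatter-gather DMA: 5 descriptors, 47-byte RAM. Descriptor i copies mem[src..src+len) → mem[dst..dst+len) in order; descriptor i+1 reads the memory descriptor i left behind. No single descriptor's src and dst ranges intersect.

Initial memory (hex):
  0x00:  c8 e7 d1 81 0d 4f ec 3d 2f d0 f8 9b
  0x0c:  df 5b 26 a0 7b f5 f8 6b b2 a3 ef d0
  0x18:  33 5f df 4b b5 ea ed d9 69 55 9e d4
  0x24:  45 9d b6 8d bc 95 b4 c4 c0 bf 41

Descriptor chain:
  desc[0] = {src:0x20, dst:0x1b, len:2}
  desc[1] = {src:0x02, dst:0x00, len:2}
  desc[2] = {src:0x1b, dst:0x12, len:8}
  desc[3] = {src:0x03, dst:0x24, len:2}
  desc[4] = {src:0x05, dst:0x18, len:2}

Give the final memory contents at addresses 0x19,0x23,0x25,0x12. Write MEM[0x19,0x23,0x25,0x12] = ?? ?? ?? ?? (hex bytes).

#0 dst[0x1b+2] := {0x69,0x55}
#1 dst[0x00+2] := {0xd1,0x81}
#2 dst[0x12+8] := {0x69,0x55,0xea,0xed,0xd9,0x69,0x55,0x9e}
#3 dst[0x24+2] := {0x81,0x0d}
#4 dst[0x18+2] := {0x4f,0xec}
query mem[0x19]=0xec, mem[0x23]=0xd4, mem[0x25]=0x0d, mem[0x12]=0x69

MEM[0x19,0x23,0x25,0x12] = ec d4 0d 69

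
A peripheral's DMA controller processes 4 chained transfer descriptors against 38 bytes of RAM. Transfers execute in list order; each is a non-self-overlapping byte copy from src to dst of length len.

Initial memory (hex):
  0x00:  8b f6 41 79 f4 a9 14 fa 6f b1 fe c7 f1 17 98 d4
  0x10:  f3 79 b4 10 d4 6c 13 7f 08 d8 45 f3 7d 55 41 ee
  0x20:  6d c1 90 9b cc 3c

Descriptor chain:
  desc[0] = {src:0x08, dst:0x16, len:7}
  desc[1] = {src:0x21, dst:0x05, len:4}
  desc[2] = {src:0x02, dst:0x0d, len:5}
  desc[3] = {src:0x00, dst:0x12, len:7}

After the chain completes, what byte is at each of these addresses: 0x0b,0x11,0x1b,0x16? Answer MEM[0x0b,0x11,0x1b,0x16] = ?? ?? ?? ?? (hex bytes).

D0: mem[0x16..0x1c] <- [6f b1 fe c7 f1 17 98]
D1: mem[0x05..0x08] <- [c1 90 9b cc]
D2: mem[0x0d..0x11] <- [41 79 f4 c1 90]
D3: mem[0x12..0x18] <- [8b f6 41 79 f4 c1 90]
query mem[0x0b]=0xc7, mem[0x11]=0x90, mem[0x1b]=0x17, mem[0x16]=0xf4

MEM[0x0b,0x11,0x1b,0x16] = c7 90 17 f4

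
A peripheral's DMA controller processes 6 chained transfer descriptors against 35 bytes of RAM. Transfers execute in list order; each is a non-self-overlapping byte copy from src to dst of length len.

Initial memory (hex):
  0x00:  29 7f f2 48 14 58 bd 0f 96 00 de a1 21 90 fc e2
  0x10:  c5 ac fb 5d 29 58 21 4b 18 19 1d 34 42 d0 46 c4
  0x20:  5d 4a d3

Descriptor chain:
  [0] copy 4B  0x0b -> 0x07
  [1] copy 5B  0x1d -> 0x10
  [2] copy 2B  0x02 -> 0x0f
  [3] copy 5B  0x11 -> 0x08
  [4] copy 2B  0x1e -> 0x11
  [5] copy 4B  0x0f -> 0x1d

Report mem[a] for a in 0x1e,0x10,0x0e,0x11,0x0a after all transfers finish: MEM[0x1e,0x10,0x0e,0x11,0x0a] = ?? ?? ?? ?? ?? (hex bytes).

[0] 0x0b->0x07 len=4 : a1 21 90 fc
[1] 0x1d->0x10 len=5 : d0 46 c4 5d 4a
[2] 0x02->0x0f len=2 : f2 48
[3] 0x11->0x08 len=5 : 46 c4 5d 4a 58
[4] 0x1e->0x11 len=2 : 46 c4
[5] 0x0f->0x1d len=4 : f2 48 46 c4
query mem[0x1e]=0x48, mem[0x10]=0x48, mem[0x0e]=0xfc, mem[0x11]=0x46, mem[0x0a]=0x5d

MEM[0x1e,0x10,0x0e,0x11,0x0a] = 48 48 fc 46 5d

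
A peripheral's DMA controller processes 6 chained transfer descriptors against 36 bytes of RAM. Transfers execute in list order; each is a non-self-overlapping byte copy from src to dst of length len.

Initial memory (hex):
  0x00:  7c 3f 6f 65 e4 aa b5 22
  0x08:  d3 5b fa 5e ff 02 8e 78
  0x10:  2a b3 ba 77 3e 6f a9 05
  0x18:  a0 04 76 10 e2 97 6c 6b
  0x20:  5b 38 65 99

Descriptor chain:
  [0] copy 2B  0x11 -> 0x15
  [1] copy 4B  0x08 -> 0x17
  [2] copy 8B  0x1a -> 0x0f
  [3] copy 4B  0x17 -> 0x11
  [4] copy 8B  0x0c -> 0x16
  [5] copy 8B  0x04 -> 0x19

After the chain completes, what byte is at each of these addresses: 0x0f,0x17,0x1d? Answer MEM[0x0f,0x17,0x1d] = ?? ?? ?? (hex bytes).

MEM[0x0f,0x17,0x1d] = 5e 02 d3

D0: mem[0x15..0x16] <- [b3 ba]
D1: mem[0x17..0x1a] <- [d3 5b fa 5e]
D2: mem[0x0f..0x16] <- [5e 10 e2 97 6c 6b 5b 38]
D3: mem[0x11..0x14] <- [d3 5b fa 5e]
D4: mem[0x16..0x1d] <- [ff 02 8e 5e 10 d3 5b fa]
D5: mem[0x19..0x20] <- [e4 aa b5 22 d3 5b fa 5e]
query mem[0x0f]=0x5e, mem[0x17]=0x02, mem[0x1d]=0xd3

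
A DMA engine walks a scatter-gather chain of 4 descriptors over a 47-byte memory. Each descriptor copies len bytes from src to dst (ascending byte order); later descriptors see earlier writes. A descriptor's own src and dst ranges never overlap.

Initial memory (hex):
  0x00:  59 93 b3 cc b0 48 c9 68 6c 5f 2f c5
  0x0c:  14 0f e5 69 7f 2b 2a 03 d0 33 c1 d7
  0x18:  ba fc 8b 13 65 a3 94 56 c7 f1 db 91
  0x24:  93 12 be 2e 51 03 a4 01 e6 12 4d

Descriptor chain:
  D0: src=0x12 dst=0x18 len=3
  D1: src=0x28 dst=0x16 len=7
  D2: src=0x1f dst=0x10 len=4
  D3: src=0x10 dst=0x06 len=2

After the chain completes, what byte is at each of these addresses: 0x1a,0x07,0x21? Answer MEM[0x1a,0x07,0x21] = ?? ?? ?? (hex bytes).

MEM[0x1a,0x07,0x21] = e6 c7 f1

[0] 0x12->0x18 len=3 : 2a 03 d0
[1] 0x28->0x16 len=7 : 51 03 a4 01 e6 12 4d
[2] 0x1f->0x10 len=4 : 56 c7 f1 db
[3] 0x10->0x06 len=2 : 56 c7
query mem[0x1a]=0xe6, mem[0x07]=0xc7, mem[0x21]=0xf1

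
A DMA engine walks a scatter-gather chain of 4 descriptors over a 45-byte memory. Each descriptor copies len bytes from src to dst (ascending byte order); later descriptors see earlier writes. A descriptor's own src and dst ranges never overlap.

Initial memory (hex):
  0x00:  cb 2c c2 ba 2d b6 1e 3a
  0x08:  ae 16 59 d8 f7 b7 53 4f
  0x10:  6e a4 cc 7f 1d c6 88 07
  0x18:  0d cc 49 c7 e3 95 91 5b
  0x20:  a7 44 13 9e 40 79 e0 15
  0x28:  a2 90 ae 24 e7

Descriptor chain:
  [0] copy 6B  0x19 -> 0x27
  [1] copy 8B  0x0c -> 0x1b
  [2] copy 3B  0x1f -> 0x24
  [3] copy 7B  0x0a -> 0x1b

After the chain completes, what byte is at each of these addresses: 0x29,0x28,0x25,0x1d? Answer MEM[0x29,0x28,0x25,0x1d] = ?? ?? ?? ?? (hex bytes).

D0: mem[0x27..0x2c] <- [cc 49 c7 e3 95 91]
D1: mem[0x1b..0x22] <- [f7 b7 53 4f 6e a4 cc 7f]
D2: mem[0x24..0x26] <- [6e a4 cc]
D3: mem[0x1b..0x21] <- [59 d8 f7 b7 53 4f 6e]
query mem[0x29]=0xc7, mem[0x28]=0x49, mem[0x25]=0xa4, mem[0x1d]=0xf7

MEM[0x29,0x28,0x25,0x1d] = c7 49 a4 f7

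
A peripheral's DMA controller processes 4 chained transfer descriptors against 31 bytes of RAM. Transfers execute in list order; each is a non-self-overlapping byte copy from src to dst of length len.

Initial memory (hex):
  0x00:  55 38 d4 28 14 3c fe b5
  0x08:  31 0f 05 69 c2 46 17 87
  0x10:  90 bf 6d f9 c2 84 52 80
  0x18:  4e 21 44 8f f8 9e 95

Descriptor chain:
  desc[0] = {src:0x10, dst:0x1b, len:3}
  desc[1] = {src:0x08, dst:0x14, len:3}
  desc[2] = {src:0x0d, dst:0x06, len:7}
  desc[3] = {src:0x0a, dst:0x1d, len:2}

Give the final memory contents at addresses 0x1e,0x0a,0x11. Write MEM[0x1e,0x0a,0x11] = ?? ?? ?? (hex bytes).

D0: mem[0x1b..0x1d] <- [90 bf 6d]
D1: mem[0x14..0x16] <- [31 0f 05]
D2: mem[0x06..0x0c] <- [46 17 87 90 bf 6d f9]
D3: mem[0x1d..0x1e] <- [bf 6d]
query mem[0x1e]=0x6d, mem[0x0a]=0xbf, mem[0x11]=0xbf

MEM[0x1e,0x0a,0x11] = 6d bf bf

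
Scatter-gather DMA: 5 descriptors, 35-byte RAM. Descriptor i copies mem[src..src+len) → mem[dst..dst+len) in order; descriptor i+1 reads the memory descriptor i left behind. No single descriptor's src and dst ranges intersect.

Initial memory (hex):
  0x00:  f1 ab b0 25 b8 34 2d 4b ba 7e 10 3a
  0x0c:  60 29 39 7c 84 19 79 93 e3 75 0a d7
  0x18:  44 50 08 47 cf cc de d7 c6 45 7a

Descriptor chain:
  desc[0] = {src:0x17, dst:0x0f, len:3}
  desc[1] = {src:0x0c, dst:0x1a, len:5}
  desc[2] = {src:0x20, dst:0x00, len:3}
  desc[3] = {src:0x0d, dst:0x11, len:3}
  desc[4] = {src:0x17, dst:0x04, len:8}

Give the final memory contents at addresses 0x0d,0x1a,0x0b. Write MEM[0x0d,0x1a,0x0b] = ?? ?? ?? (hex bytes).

MEM[0x0d,0x1a,0x0b] = 29 60 44

[0] 0x17->0x0f len=3 : d7 44 50
[1] 0x0c->0x1a len=5 : 60 29 39 d7 44
[2] 0x20->0x00 len=3 : c6 45 7a
[3] 0x0d->0x11 len=3 : 29 39 d7
[4] 0x17->0x04 len=8 : d7 44 50 60 29 39 d7 44
query mem[0x0d]=0x29, mem[0x1a]=0x60, mem[0x0b]=0x44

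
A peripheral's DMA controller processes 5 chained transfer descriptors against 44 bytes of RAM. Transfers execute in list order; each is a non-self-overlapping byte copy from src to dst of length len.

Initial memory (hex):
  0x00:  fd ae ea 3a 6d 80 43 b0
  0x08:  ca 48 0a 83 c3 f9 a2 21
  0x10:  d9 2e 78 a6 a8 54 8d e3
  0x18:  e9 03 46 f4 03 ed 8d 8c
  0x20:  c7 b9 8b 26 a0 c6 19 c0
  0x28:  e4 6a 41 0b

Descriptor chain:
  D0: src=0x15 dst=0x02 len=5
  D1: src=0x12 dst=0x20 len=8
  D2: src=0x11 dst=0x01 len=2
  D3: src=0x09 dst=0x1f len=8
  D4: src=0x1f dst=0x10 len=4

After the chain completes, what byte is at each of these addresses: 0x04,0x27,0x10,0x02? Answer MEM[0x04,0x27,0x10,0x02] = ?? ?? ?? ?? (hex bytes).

MEM[0x04,0x27,0x10,0x02] = e3 03 48 78

#0 dst[0x02+5] := {0x54,0x8d,0xe3,0xe9,0x03}
#1 dst[0x20+8] := {0x78,0xa6,0xa8,0x54,0x8d,0xe3,0xe9,0x03}
#2 dst[0x01+2] := {0x2e,0x78}
#3 dst[0x1f+8] := {0x48,0x0a,0x83,0xc3,0xf9,0xa2,0x21,0xd9}
#4 dst[0x10+4] := {0x48,0x0a,0x83,0xc3}
query mem[0x04]=0xe3, mem[0x27]=0x03, mem[0x10]=0x48, mem[0x02]=0x78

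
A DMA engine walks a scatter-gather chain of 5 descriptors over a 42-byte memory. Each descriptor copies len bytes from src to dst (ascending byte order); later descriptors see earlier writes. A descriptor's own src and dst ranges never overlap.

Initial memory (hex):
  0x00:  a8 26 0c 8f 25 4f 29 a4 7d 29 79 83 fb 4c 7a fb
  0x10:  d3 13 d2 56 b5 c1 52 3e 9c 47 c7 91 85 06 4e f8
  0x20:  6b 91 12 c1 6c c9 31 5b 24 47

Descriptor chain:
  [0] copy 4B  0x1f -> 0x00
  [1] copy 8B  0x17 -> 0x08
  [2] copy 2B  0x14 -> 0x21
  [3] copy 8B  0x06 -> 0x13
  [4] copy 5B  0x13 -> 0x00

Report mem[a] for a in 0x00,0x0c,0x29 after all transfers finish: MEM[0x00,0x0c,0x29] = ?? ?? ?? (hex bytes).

D0: mem[0x00..0x03] <- [f8 6b 91 12]
D1: mem[0x08..0x0f] <- [3e 9c 47 c7 91 85 06 4e]
D2: mem[0x21..0x22] <- [b5 c1]
D3: mem[0x13..0x1a] <- [29 a4 3e 9c 47 c7 91 85]
D4: mem[0x00..0x04] <- [29 a4 3e 9c 47]
query mem[0x00]=0x29, mem[0x0c]=0x91, mem[0x29]=0x47

MEM[0x00,0x0c,0x29] = 29 91 47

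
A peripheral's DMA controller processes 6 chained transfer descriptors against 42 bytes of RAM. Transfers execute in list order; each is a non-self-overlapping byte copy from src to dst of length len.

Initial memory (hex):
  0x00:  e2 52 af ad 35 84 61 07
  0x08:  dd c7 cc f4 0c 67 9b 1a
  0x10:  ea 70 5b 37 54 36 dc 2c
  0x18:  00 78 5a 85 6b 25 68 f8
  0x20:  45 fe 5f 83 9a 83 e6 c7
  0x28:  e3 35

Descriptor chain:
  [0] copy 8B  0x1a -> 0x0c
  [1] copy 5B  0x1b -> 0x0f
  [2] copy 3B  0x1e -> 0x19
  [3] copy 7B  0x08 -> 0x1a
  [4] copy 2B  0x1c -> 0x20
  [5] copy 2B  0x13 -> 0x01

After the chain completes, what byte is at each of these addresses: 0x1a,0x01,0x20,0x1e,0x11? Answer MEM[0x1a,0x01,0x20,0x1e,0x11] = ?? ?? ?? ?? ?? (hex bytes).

D0: mem[0x0c..0x13] <- [5a 85 6b 25 68 f8 45 fe]
D1: mem[0x0f..0x13] <- [85 6b 25 68 f8]
D2: mem[0x19..0x1b] <- [68 f8 45]
D3: mem[0x1a..0x20] <- [dd c7 cc f4 5a 85 6b]
D4: mem[0x20..0x21] <- [cc f4]
D5: mem[0x01..0x02] <- [f8 54]
query mem[0x1a]=0xdd, mem[0x01]=0xf8, mem[0x20]=0xcc, mem[0x1e]=0x5a, mem[0x11]=0x25

MEM[0x1a,0x01,0x20,0x1e,0x11] = dd f8 cc 5a 25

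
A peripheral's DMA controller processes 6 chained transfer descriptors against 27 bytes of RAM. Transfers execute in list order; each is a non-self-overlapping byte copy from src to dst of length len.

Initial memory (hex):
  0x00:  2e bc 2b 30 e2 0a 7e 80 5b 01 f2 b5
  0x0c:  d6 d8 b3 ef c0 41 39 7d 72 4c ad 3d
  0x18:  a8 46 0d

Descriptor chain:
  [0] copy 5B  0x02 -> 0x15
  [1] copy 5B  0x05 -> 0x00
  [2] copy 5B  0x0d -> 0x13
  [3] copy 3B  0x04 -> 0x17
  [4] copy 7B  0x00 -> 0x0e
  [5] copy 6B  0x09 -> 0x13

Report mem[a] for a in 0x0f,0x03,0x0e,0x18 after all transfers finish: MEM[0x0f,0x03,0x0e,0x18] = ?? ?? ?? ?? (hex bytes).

D0: mem[0x15..0x19] <- [2b 30 e2 0a 7e]
D1: mem[0x00..0x04] <- [0a 7e 80 5b 01]
D2: mem[0x13..0x17] <- [d8 b3 ef c0 41]
D3: mem[0x17..0x19] <- [01 0a 7e]
D4: mem[0x0e..0x14] <- [0a 7e 80 5b 01 0a 7e]
D5: mem[0x13..0x18] <- [01 f2 b5 d6 d8 0a]
query mem[0x0f]=0x7e, mem[0x03]=0x5b, mem[0x0e]=0x0a, mem[0x18]=0x0a

MEM[0x0f,0x03,0x0e,0x18] = 7e 5b 0a 0a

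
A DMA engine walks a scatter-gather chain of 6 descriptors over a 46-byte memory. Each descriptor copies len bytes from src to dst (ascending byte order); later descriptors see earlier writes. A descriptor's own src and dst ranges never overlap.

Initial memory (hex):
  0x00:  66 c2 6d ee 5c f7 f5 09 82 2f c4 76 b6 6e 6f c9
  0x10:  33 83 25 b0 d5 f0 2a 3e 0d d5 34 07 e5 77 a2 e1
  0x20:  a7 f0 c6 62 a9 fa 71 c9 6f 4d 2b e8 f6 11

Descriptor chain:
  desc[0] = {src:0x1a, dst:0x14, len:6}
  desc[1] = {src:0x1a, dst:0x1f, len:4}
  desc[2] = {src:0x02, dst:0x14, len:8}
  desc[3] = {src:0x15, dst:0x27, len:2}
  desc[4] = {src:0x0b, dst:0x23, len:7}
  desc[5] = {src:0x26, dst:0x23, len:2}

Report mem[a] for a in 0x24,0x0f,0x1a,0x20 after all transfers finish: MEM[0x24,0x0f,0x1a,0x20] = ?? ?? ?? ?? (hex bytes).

MEM[0x24,0x0f,0x1a,0x20] = c9 c9 82 07

[0] 0x1a->0x14 len=6 : 34 07 e5 77 a2 e1
[1] 0x1a->0x1f len=4 : 34 07 e5 77
[2] 0x02->0x14 len=8 : 6d ee 5c f7 f5 09 82 2f
[3] 0x15->0x27 len=2 : ee 5c
[4] 0x0b->0x23 len=7 : 76 b6 6e 6f c9 33 83
[5] 0x26->0x23 len=2 : 6f c9
query mem[0x24]=0xc9, mem[0x0f]=0xc9, mem[0x1a]=0x82, mem[0x20]=0x07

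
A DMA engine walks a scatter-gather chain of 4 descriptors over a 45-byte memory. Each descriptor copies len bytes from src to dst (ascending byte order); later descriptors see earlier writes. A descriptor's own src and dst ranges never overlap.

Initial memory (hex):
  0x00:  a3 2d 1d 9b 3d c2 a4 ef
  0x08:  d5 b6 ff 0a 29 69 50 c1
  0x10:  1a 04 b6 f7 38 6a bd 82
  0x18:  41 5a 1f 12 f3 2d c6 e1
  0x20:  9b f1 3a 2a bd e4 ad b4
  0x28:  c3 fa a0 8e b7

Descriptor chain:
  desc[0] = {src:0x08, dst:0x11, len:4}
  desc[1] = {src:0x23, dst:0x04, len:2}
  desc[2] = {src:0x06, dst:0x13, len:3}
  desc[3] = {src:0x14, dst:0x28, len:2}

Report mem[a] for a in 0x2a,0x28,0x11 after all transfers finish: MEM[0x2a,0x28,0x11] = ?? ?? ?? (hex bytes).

MEM[0x2a,0x28,0x11] = a0 ef d5

  after D0: wrote 4B at 0x11 = d5b6ff0a
  after D1: wrote 2B at 0x04 = 2abd
  after D2: wrote 3B at 0x13 = a4efd5
  after D3: wrote 2B at 0x28 = efd5
query mem[0x2a]=0xa0, mem[0x28]=0xef, mem[0x11]=0xd5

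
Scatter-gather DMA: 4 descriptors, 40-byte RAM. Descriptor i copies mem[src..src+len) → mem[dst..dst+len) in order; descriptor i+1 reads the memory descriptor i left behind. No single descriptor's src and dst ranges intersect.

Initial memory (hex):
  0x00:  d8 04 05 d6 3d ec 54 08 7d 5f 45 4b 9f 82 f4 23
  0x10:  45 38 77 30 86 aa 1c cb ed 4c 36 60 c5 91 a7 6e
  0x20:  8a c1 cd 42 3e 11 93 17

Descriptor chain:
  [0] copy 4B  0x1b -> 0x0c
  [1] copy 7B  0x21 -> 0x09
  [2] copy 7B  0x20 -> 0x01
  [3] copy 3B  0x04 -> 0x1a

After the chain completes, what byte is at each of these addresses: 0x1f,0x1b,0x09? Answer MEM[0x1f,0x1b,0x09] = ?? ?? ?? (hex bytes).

D0: mem[0x0c..0x0f] <- [60 c5 91 a7]
D1: mem[0x09..0x0f] <- [c1 cd 42 3e 11 93 17]
D2: mem[0x01..0x07] <- [8a c1 cd 42 3e 11 93]
D3: mem[0x1a..0x1c] <- [42 3e 11]
query mem[0x1f]=0x6e, mem[0x1b]=0x3e, mem[0x09]=0xc1

MEM[0x1f,0x1b,0x09] = 6e 3e c1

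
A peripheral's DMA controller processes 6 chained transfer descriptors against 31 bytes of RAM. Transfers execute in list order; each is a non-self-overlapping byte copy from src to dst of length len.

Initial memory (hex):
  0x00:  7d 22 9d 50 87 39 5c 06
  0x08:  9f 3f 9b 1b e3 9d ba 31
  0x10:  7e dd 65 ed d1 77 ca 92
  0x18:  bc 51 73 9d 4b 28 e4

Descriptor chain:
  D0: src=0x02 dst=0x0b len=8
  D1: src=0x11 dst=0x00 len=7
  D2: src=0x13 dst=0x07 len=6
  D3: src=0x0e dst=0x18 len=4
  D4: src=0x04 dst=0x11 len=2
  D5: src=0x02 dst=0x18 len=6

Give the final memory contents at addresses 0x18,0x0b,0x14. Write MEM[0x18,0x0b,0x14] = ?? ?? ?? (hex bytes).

#0 dst[0x0b+8] := {0x9d,0x50,0x87,0x39,0x5c,0x06,0x9f,0x3f}
#1 dst[0x00+7] := {0x9f,0x3f,0xed,0xd1,0x77,0xca,0x92}
#2 dst[0x07+6] := {0xed,0xd1,0x77,0xca,0x92,0xbc}
#3 dst[0x18+4] := {0x39,0x5c,0x06,0x9f}
#4 dst[0x11+2] := {0x77,0xca}
#5 dst[0x18+6] := {0xed,0xd1,0x77,0xca,0x92,0xed}
query mem[0x18]=0xed, mem[0x0b]=0x92, mem[0x14]=0xd1

MEM[0x18,0x0b,0x14] = ed 92 d1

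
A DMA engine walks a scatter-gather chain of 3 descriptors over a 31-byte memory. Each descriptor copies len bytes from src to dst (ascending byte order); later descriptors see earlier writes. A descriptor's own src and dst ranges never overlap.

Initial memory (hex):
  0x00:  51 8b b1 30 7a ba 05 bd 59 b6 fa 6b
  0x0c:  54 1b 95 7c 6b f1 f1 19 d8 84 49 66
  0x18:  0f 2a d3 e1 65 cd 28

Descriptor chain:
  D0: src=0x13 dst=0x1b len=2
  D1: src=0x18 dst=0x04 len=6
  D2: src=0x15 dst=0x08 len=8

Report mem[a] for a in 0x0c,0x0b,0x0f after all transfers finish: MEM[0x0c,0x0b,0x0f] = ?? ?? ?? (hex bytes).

#0 dst[0x1b+2] := {0x19,0xd8}
#1 dst[0x04+6] := {0x0f,0x2a,0xd3,0x19,0xd8,0xcd}
#2 dst[0x08+8] := {0x84,0x49,0x66,0x0f,0x2a,0xd3,0x19,0xd8}
query mem[0x0c]=0x2a, mem[0x0b]=0x0f, mem[0x0f]=0xd8

MEM[0x0c,0x0b,0x0f] = 2a 0f d8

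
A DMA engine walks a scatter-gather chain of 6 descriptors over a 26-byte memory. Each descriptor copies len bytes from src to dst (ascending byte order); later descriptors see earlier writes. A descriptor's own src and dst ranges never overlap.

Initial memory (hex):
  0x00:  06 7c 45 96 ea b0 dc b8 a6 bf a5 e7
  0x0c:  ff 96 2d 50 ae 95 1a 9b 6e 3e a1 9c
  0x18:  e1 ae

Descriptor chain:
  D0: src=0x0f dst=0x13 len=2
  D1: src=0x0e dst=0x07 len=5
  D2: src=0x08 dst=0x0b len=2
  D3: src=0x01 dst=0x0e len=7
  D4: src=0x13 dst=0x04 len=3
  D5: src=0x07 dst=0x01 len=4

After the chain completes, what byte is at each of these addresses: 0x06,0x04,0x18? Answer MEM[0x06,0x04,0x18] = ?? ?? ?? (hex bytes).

#0 dst[0x13+2] := {0x50,0xae}
#1 dst[0x07+5] := {0x2d,0x50,0xae,0x95,0x1a}
#2 dst[0x0b+2] := {0x50,0xae}
#3 dst[0x0e+7] := {0x7c,0x45,0x96,0xea,0xb0,0xdc,0x2d}
#4 dst[0x04+3] := {0xdc,0x2d,0x3e}
#5 dst[0x01+4] := {0x2d,0x50,0xae,0x95}
query mem[0x06]=0x3e, mem[0x04]=0x95, mem[0x18]=0xe1

MEM[0x06,0x04,0x18] = 3e 95 e1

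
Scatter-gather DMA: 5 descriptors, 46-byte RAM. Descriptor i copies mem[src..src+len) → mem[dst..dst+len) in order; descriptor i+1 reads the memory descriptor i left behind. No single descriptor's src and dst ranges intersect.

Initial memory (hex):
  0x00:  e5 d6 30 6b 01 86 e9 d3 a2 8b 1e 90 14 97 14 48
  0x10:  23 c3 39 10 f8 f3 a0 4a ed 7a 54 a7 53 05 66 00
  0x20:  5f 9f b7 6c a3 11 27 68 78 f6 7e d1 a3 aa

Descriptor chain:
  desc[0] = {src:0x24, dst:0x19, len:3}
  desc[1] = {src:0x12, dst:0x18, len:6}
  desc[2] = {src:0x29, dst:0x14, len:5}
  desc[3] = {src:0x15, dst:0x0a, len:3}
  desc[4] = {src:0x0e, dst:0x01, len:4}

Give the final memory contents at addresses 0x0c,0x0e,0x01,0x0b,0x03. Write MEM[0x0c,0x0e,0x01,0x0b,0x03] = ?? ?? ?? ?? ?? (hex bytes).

  after D0: wrote 3B at 0x19 = a31127
  after D1: wrote 6B at 0x18 = 3910f8f3a04a
  after D2: wrote 5B at 0x14 = f67ed1a3aa
  after D3: wrote 3B at 0x0a = 7ed1a3
  after D4: wrote 4B at 0x01 = 144823c3
query mem[0x0c]=0xa3, mem[0x0e]=0x14, mem[0x01]=0x14, mem[0x0b]=0xd1, mem[0x03]=0x23

MEM[0x0c,0x0e,0x01,0x0b,0x03] = a3 14 14 d1 23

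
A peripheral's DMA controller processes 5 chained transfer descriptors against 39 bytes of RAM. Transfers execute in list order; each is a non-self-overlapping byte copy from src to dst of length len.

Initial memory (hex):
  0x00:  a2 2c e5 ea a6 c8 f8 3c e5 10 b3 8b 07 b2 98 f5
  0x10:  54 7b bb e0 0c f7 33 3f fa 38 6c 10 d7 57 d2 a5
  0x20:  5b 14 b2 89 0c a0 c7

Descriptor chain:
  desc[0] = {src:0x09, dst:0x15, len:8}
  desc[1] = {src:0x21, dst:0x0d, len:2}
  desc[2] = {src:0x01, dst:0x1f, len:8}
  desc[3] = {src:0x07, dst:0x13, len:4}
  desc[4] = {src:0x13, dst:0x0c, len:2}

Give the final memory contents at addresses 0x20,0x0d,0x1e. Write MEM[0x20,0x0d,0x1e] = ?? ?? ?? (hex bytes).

MEM[0x20,0x0d,0x1e] = e5 e5 d2

#0 dst[0x15+8] := {0x10,0xb3,0x8b,0x07,0xb2,0x98,0xf5,0x54}
#1 dst[0x0d+2] := {0x14,0xb2}
#2 dst[0x1f+8] := {0x2c,0xe5,0xea,0xa6,0xc8,0xf8,0x3c,0xe5}
#3 dst[0x13+4] := {0x3c,0xe5,0x10,0xb3}
#4 dst[0x0c+2] := {0x3c,0xe5}
query mem[0x20]=0xe5, mem[0x0d]=0xe5, mem[0x1e]=0xd2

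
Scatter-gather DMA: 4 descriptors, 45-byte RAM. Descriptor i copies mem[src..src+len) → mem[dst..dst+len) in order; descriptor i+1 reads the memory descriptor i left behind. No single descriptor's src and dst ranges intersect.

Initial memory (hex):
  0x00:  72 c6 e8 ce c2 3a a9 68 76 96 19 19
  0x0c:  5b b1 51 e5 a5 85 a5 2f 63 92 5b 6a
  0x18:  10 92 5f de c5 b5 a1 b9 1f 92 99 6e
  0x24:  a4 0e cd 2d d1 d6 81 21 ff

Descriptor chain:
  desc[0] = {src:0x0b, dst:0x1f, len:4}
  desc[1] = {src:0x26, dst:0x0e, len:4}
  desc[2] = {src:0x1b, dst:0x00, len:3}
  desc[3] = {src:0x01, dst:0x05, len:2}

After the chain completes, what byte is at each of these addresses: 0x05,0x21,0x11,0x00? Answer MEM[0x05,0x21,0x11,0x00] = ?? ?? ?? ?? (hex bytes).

  after D0: wrote 4B at 0x1f = 195bb151
  after D1: wrote 4B at 0x0e = cd2dd1d6
  after D2: wrote 3B at 0x00 = dec5b5
  after D3: wrote 2B at 0x05 = c5b5
query mem[0x05]=0xc5, mem[0x21]=0xb1, mem[0x11]=0xd6, mem[0x00]=0xde

MEM[0x05,0x21,0x11,0x00] = c5 b1 d6 de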